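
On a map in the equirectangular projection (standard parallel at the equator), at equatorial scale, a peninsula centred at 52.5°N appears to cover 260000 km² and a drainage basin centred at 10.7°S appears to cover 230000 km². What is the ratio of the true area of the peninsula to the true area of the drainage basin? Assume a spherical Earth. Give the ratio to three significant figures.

0.700

Plate carrée has h = 1 and k = sec φ, giving areal scale sec φ; true area = (apparent area) · cos φ.
True area of peninsula: 260000 × cos(52.5°) = 260000 × 0.6088 = 158300 km².
True area of drainage basin: 230000 × cos(10.7°) = 230000 × 0.9826 = 226000 km².
Ratio = 158300 / 226000 ≈ 0.700.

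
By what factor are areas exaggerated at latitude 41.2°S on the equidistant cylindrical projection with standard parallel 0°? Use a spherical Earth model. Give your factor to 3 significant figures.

1.33

In the plate carrée (x = Rλ, y = Rφ), meridians are true-scale (h = 1) and parallels are stretched by k = sec φ.
Areal scale = h·k = 1 × sec φ; at 41.2°, h = 1.000, k = 1.329, so h·k = 1.329.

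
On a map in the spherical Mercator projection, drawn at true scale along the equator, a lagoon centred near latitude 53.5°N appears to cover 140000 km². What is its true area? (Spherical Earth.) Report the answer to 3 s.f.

49500 km²

For Mercator, h = k = sec φ (a conformal cylindrical projection has a single point scale, 1/cos φ).
Areal scale = k² = sec²φ = 1/cos²(53.5°) = 1/0.5948² = 2.826.
True area = apparent / (areal scale) = 140000 / 2.826 ≈ 49500 km².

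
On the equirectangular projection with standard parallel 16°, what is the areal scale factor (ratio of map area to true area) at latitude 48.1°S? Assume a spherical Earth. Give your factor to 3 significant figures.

In the equirectangular projection with standard parallel φ₀ = 16° (x = Rλ cos φ₀, y = Rφ), meridians are true-scale (h = 1) and the parallel scale is k = cos φ₀ / cos φ.
Areal scale = h·k = 1 × cos φ₀ / cos φ; at 48.1°, h = 1.000, k = 1.439, so h·k = 1.439.

1.44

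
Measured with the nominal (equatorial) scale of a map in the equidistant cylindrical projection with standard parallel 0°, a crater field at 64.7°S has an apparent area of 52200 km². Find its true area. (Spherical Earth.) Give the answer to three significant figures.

For the equirectangular projection with φ₀ = 0 (plate carrée), h = 1 along meridians and k = sec φ along parallels.
Areal scale = h·k = 1 × sec φ; at 64.7°, h = 1.000, k = 2.340, so h·k = 2.340.
True area = apparent / (areal scale) = 52200 / 2.340 ≈ 22300 km².

22300 km²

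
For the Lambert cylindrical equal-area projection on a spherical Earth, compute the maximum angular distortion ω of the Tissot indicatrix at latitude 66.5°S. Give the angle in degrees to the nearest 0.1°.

93.0°

The Lambert cylindrical equal-area projection is the cylindrical equal-area projection with its standard parallel at the equator (φ₀ = 0). For cylindrical equal-area with standard parallel φ₀, h = cos φ / cos φ₀ and k = cos φ₀ / cos φ, so h·k = 1.
At 66.5°: h = 0.3987, k = 2.508; principal scales a = 2.508, b = 0.3987.
sin(ω/2) = (a − b)/(a + b) = 2.109/2.907 = 0.7256, so ω = 2 arcsin(0.7256) ≈ 93.0°.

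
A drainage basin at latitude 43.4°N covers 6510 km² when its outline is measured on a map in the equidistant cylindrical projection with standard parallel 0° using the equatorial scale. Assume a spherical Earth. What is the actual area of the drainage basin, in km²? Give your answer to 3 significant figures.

4730 km²

In the plate carrée (x = Rλ, y = Rφ), meridians are true-scale (h = 1) and parallels are stretched by k = sec φ.
Areal scale = h·k = 1 × sec φ; at 43.4°, h = 1.000, k = 1.376, so h·k = 1.376.
True area = apparent / (areal scale) = 6510 / 1.376 ≈ 4730 km².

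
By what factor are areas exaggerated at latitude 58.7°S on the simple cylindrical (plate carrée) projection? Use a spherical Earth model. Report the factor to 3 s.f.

1.92

For the equirectangular projection with φ₀ = 0 (plate carrée), h = 1 along meridians and k = sec φ along parallels.
Areal scale = h·k = 1 × sec φ; at 58.7°, h = 1.000, k = 1.925, so h·k = 1.925.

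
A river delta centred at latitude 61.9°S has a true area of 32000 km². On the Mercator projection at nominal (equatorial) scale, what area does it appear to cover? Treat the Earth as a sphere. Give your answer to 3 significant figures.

144000 km²

Mercator is conformal, so the point scale is isotropic: h = k = sec φ = 1/cos φ.
Areal scale = k² = sec²φ = 1/cos²(61.9°) = 1/0.4710² = 4.508.
Apparent area = 32000 × 4.508 ≈ 144000 km².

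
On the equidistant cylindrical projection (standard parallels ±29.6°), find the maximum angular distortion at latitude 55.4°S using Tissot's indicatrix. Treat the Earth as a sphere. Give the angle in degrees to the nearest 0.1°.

24.2°

In the equirectangular projection with standard parallel φ₀ = 29.6° (x = Rλ cos φ₀, y = Rφ), meridians are true-scale (h = 1) and the parallel scale is k = cos φ₀ / cos φ.
At 55.4°: h = 1.000, k = 1.531; principal scales a = 1.531, b = 1.000.
sin(ω/2) = (a − b)/(a + b) = 0.5312/2.531 = 0.2099, so ω = 2 arcsin(0.2099) ≈ 24.2°.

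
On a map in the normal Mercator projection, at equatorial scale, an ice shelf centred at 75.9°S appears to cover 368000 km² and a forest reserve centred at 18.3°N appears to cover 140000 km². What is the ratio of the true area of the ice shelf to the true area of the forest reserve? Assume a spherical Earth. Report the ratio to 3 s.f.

0.173

Since Mercator area scale is 1/cos²φ, the true area equals the apparent area multiplied by cos²φ.
True area of ice shelf: 368000 × cos²(75.9°) = 368000 × 0.05935 = 21840 km².
True area of forest reserve: 140000 × cos²(18.3°) = 140000 × 0.9014 = 126200 km².
Ratio = 21840 / 126200 ≈ 0.173.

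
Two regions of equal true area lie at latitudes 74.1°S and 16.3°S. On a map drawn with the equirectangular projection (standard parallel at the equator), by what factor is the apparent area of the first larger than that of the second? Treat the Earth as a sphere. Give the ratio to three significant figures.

3.50

Plate carrée maps x = Rλ, y = Rφ. The meridian scale is h = 1 and the parallel scale is k = 1/cos φ = sec φ.
Areal scale at 74.1°: h·k = 1.000 × 3.650 = 3.650.
Areal scale at 16.3°: h·k = 1.000 × 1.042 = 1.042.
Ratio = 3.650/1.042 ≈ 3.50.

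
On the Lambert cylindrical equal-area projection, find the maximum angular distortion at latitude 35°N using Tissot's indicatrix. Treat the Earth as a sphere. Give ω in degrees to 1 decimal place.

The Lambert cylindrical equal-area projection is the cylindrical equal-area projection with its standard parallel at the equator (φ₀ = 0). A cylindrical equal-area projection with standard parallel φ₀ has meridian scale h = cos φ / cos φ₀ and parallel scale k = cos φ₀ / cos φ (so areas are preserved, h·k = 1).
At 35°: h = 0.8192, k = 1.221; principal scales a = 1.221, b = 0.8192.
sin(ω/2) = (a − b)/(a + b) = 0.4016/2.040 = 0.1969, so ω = 2 arcsin(0.1969) ≈ 22.7°.

22.7°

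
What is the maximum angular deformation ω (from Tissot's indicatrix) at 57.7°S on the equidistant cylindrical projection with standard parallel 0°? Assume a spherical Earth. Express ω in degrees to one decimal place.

For the equirectangular projection with φ₀ = 0 (plate carrée), h = 1 along meridians and k = sec φ along parallels.
At 57.7°: h = 1.000, k = 1.871; principal scales a = 1.871, b = 1.000.
sin(ω/2) = (a − b)/(a + b) = 0.8714/2.871 = 0.3035, so ω = 2 arcsin(0.3035) ≈ 35.3°.

35.3°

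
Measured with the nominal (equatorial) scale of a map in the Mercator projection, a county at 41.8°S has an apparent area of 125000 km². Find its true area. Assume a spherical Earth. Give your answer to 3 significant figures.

69500 km²

The Mercator projection is conformal; its linear scale factor is the same in every direction and equals sec φ = 1/cos φ.
Areal scale = k² = sec²φ = 1/cos²(41.8°) = 1/0.7455² = 1.799.
True area = apparent / (areal scale) = 125000 / 1.799 ≈ 69500 km².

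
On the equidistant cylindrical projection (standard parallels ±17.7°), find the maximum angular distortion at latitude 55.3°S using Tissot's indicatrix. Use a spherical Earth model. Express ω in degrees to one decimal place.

29.2°

The equidistant cylindrical projection with φ₀ = 17.7° has h = 1 (meridians true) and k = cos φ₀ / cos φ along parallels.
At 55.3°: h = 1.000, k = 1.673; principal scales a = 1.673, b = 1.000.
sin(ω/2) = (a − b)/(a + b) = 0.6735/2.673 = 0.2519, so ω = 2 arcsin(0.2519) ≈ 29.2°.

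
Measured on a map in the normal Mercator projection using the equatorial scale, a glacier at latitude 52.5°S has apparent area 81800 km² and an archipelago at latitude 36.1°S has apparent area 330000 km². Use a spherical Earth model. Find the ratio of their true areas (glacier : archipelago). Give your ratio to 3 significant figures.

0.141

Mercator's areal exaggeration is sec²φ; hence true area = (apparent area) · cos²φ.
True area of glacier: 81800 × cos²(52.5°) = 81800 × 0.3706 = 30310 km².
True area of archipelago: 330000 × cos²(36.1°) = 330000 × 0.6528 = 215400 km².
Ratio = 30310 / 215400 ≈ 0.141.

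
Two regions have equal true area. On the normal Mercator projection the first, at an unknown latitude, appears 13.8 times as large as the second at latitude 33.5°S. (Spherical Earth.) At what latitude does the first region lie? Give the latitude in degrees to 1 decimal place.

77.0°

Mercator areal scale is sec²φ, so apparent-area ratio = sec²φ₁ / sec²φ₂ = cos²φ₂ / cos²φ₁.
cos²φ₂ / cos²φ₁ = 13.8  ⇒  cos φ₁ = cos 33.5° / √13.8 = 0.8339/3.715 = 0.2245.
φ₁ = arccos(0.2245) ≈ 77.0°.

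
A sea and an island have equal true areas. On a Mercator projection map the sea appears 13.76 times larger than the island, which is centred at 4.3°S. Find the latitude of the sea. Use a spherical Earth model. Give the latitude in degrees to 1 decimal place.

74.4°

On Mercator, (apparent₁)/(apparent₂) = sec²φ₁ / sec²φ₂ when true areas are equal.
cos²φ₂ / cos²φ₁ = 13.76  ⇒  cos φ₁ = cos 4.3° / √13.76 = 0.9972/3.709 = 0.2688.
φ₁ = arccos(0.2688) ≈ 74.4°.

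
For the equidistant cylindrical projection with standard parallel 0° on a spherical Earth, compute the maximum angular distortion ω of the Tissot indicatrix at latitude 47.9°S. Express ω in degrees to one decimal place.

22.8°

Plate carrée maps x = Rλ, y = Rφ. The meridian scale is h = 1 and the parallel scale is k = 1/cos φ = sec φ.
At 47.9°: h = 1.000, k = 1.492; principal scales a = 1.492, b = 1.000.
sin(ω/2) = (a − b)/(a + b) = 0.4916/2.492 = 0.1973, so ω = 2 arcsin(0.1973) ≈ 22.8°.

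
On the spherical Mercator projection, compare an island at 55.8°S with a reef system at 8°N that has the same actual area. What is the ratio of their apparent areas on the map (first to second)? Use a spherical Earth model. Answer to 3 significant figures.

Mercator is conformal with k = sec φ, so areal scale = k² = sec²φ.
At 55.8°: sec²(55.8°) = 1/0.5621² = 3.165.
At 8°: sec²(8°) = 1/0.9903² = 1.020.
Ratio = 3.165/1.020 = cos²(8°)/cos²(55.8°) ≈ 3.10.

3.10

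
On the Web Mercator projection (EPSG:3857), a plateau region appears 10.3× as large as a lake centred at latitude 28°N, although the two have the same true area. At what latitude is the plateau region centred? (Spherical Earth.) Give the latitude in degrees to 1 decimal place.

For equal true areas on Mercator, apparent areas scale as sec²φ, so the ratio is cos²φ₂ / cos²φ₁.
cos²φ₂ / cos²φ₁ = 10.3  ⇒  cos φ₁ = cos 28° / √10.3 = 0.8829/3.209 = 0.2751.
φ₁ = arccos(0.2751) ≈ 74.0°.

74.0°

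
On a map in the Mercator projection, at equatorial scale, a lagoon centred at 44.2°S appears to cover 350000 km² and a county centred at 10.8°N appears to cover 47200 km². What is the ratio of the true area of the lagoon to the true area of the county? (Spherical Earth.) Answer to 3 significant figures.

3.95

Since Mercator area scale is 1/cos²φ, the true area equals the apparent area multiplied by cos²φ.
True area of lagoon: 350000 × cos²(44.2°) = 350000 × 0.5140 = 179900 km².
True area of county: 47200 × cos²(10.8°) = 47200 × 0.9649 = 45540 km².
Ratio = 179900 / 45540 ≈ 3.95.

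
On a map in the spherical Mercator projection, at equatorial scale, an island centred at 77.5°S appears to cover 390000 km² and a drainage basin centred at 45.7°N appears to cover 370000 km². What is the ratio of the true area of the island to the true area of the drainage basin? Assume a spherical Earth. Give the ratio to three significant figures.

0.101

Mercator's areal exaggeration is sec²φ; hence true area = (apparent area) · cos²φ.
True area of island: 390000 × cos²(77.5°) = 390000 × 0.04685 = 18270 km².
True area of drainage basin: 370000 × cos²(45.7°) = 370000 × 0.4878 = 180500 km².
Ratio = 18270 / 180500 ≈ 0.101.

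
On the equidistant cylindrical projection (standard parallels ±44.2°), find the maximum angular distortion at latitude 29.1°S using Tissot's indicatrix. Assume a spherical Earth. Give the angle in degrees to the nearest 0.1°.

The equidistant cylindrical projection with φ₀ = 44.2° has h = 1 (meridians true) and k = cos φ₀ / cos φ along parallels.
At 29.1°: h = 1.000, k = 0.8205; principal scales a = 1.000, b = 0.8205.
sin(ω/2) = (a − b)/(a + b) = 0.1795/1.820 = 0.09861, so ω = 2 arcsin(0.09861) ≈ 11.3°.

11.3°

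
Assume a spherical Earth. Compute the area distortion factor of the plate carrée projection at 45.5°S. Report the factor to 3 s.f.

In the plate carrée (x = Rλ, y = Rφ), meridians are true-scale (h = 1) and parallels are stretched by k = sec φ.
Areal scale = h·k = 1 × sec φ; at 45.5°, h = 1.000, k = 1.427, so h·k = 1.427.

1.43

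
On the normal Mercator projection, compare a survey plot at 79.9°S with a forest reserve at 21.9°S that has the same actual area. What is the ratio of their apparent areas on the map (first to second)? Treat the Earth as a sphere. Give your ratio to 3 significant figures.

Mercator areal scale is sec²φ.
At 79.9°: sec²(79.9°) = 1/0.1754² = 32.52.
At 21.9°: sec²(21.9°) = 1/0.9278² = 1.162.
Ratio = 32.52/1.162 = cos²(21.9°)/cos²(79.9°) ≈ 28.0.

28.0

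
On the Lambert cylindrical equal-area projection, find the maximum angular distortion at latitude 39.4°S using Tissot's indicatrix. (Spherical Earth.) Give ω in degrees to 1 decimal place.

29.2°

The Lambert cylindrical equal-area projection is the cylindrical equal-area projection with its standard parallel at the equator (φ₀ = 0). A cylindrical equal-area projection with standard parallel φ₀ has meridian scale h = cos φ / cos φ₀ and parallel scale k = cos φ₀ / cos φ (so areas are preserved, h·k = 1).
At 39.4°: h = 0.7727, k = 1.294; principal scales a = 1.294, b = 0.7727.
sin(ω/2) = (a − b)/(a + b) = 0.5214/2.067 = 0.2523, so ω = 2 arcsin(0.2523) ≈ 29.2°.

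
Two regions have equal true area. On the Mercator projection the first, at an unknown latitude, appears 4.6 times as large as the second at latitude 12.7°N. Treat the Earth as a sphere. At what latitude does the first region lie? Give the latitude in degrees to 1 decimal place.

62.9°

For equal true areas on Mercator, apparent areas scale as sec²φ, so the ratio is cos²φ₂ / cos²φ₁.
cos²φ₂ / cos²φ₁ = 4.6  ⇒  cos φ₁ = cos 12.7° / √4.6 = 0.9755/2.145 = 0.4548.
φ₁ = arccos(0.4548) ≈ 62.9°.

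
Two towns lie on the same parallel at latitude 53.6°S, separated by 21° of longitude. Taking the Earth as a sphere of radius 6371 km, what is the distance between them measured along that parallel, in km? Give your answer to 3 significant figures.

Arc length along a parallel = R cos φ · Δλ (with Δλ in radians).
= 6371 × cos 53.6° × (21° × π/180) = 6371 × 0.5934 × 0.3665 ≈ 1390 km.

1390 km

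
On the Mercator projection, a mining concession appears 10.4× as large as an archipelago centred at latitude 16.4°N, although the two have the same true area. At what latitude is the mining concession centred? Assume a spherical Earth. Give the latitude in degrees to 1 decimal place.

For equal true areas on Mercator, apparent areas scale as sec²φ, so the ratio is cos²φ₂ / cos²φ₁.
cos²φ₂ / cos²φ₁ = 10.4  ⇒  cos φ₁ = cos 16.4° / √10.4 = 0.9593/3.225 = 0.2975.
φ₁ = arccos(0.2975) ≈ 72.7°.

72.7°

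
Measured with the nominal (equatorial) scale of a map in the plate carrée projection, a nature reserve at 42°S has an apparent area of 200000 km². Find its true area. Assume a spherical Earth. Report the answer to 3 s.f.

For the equirectangular projection with φ₀ = 0 (plate carrée), h = 1 along meridians and k = sec φ along parallels.
Areal scale = h·k = 1 × sec φ; at 42°, h = 1.000, k = 1.346, so h·k = 1.346.
True area = apparent / (areal scale) = 200000 / 1.346 ≈ 149000 km².

149000 km²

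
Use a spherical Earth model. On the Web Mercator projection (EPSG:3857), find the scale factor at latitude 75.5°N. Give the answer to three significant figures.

For Mercator, h = k = sec φ (a conformal cylindrical projection has a single point scale, 1/cos φ).
k = 1/cos 75.5° = 1/0.2504 = 3.994.

3.99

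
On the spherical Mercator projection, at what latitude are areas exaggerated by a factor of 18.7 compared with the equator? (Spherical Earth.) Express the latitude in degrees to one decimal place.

76.6°

Mercator areal scale is sec²φ.
sec²φ = 18.7  ⇒  cos²φ = 0.05348  ⇒  cos φ = 0.2312.
φ = arccos(0.2312) ≈ 76.6°.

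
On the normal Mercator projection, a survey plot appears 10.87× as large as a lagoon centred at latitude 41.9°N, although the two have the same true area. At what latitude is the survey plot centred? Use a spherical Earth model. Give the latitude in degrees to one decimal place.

77.0°

Mercator areal scale is sec²φ, so apparent-area ratio = sec²φ₁ / sec²φ₂ = cos²φ₂ / cos²φ₁.
cos²φ₂ / cos²φ₁ = 10.87  ⇒  cos φ₁ = cos 41.9° / √10.87 = 0.7443/3.297 = 0.2258.
φ₁ = arccos(0.2258) ≈ 77.0°.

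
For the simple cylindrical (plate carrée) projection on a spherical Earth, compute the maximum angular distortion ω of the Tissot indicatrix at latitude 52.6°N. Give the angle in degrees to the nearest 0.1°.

In the plate carrée (x = Rλ, y = Rφ), meridians are true-scale (h = 1) and parallels are stretched by k = sec φ.
At 52.6°: h = 1.000, k = 1.646; principal scales a = 1.646, b = 1.000.
sin(ω/2) = (a − b)/(a + b) = 0.6464/2.646 = 0.2443, so ω = 2 arcsin(0.2443) ≈ 28.3°.

28.3°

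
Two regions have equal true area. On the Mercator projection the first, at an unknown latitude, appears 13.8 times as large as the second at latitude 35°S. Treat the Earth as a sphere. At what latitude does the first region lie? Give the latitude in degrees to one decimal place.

On Mercator, (apparent₁)/(apparent₂) = sec²φ₁ / sec²φ₂ when true areas are equal.
cos²φ₂ / cos²φ₁ = 13.8  ⇒  cos φ₁ = cos 35° / √13.8 = 0.8192/3.715 = 0.2205.
φ₁ = arccos(0.2205) ≈ 77.3°.

77.3°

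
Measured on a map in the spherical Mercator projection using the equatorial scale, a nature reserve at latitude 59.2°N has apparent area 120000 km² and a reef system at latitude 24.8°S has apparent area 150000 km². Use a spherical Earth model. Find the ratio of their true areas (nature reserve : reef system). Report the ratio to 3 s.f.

0.255

Since Mercator area scale is 1/cos²φ, the true area equals the apparent area multiplied by cos²φ.
True area of nature reserve: 120000 × cos²(59.2°) = 120000 × 0.2622 = 31460 km².
True area of reef system: 150000 × cos²(24.8°) = 150000 × 0.8241 = 123600 km².
Ratio = 31460 / 123600 ≈ 0.255.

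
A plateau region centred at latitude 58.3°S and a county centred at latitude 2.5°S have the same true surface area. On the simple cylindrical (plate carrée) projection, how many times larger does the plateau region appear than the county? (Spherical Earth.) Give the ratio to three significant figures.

Plate carrée maps x = Rλ, y = Rφ. The meridian scale is h = 1 and the parallel scale is k = 1/cos φ = sec φ.
Areal scale at 58.3°: h·k = 1.000 × 1.903 = 1.903.
Areal scale at 2.5°: h·k = 1.000 × 1.001 = 1.001.
Ratio = 1.903/1.001 ≈ 1.90.

1.90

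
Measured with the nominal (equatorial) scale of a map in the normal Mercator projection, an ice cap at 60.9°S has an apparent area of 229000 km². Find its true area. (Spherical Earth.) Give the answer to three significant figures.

54200 km²

For Mercator, h = k = sec φ (a conformal cylindrical projection has a single point scale, 1/cos φ).
Areal scale = k² = sec²φ = 1/cos²(60.9°) = 1/0.4863² = 4.228.
True area = apparent / (areal scale) = 229000 / 4.228 ≈ 54200 km².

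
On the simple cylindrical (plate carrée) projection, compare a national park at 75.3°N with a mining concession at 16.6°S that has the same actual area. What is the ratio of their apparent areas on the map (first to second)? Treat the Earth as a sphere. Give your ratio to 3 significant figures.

In the plate carrée (x = Rλ, y = Rφ), meridians are true-scale (h = 1) and parallels are stretched by k = sec φ.
Areal scale at 75.3°: h·k = 1.000 × 3.941 = 3.941.
Areal scale at 16.6°: h·k = 1.000 × 1.043 = 1.043.
Ratio = 3.941/1.043 ≈ 3.78.

3.78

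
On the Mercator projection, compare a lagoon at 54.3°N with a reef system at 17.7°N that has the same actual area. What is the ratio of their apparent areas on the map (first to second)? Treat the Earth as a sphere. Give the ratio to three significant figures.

Mercator areal scale is sec²φ.
At 54.3°: sec²(54.3°) = 1/0.5835² = 2.937.
At 17.7°: sec²(17.7°) = 1/0.9527² = 1.102.
Ratio = 2.937/1.102 = cos²(17.7°)/cos²(54.3°) ≈ 2.67.

2.67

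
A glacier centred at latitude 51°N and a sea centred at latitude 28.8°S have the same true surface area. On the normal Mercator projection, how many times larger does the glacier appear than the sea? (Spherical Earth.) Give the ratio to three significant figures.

1.94

Mercator is conformal with k = sec φ, so areal scale = k² = sec²φ.
At 51°: sec²(51°) = 1/0.6293² = 2.525.
At 28.8°: sec²(28.8°) = 1/0.8763² = 1.302.
Ratio = 2.525/1.302 = cos²(28.8°)/cos²(51°) ≈ 1.94.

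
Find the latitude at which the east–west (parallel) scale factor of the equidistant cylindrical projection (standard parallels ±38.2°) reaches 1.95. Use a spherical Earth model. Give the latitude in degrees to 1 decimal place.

In the equirectangular projection with standard parallel φ₀ = 38.2° (x = Rλ cos φ₀, y = Rφ), meridians are true-scale (h = 1) and the parallel scale is k = cos φ₀ / cos φ.
k = cos φ₀ / cos φ = 1.95  ⇒  cos φ = cos 38.2° / 1.95 = 0.4030.
φ = arccos(0.4030) ≈ 66.2°.

66.2°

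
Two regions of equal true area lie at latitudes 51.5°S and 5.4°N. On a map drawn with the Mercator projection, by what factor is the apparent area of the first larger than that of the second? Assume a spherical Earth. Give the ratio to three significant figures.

Mercator is conformal with k = sec φ, so areal scale = k² = sec²φ.
At 51.5°: sec²(51.5°) = 1/0.6225² = 2.580.
At 5.4°: sec²(5.4°) = 1/0.9956² = 1.009.
Ratio = 2.580/1.009 = cos²(5.4°)/cos²(51.5°) ≈ 2.56.

2.56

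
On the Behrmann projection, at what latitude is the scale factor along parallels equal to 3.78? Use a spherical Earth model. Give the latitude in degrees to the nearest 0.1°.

Behrmann is a cylindrical equal-area projection with standard parallels at ±30°. Cylindrical equal-area (φ₀ = 30°): h = cos φ / cos 30° along meridians, k = cos 30° / cos φ along parallels; h·k = 1.
k = cos φ₀ / cos φ = 3.78  ⇒  cos φ = cos 30° / 3.78 = 0.2291.
φ = arccos(0.2291) ≈ 76.8°.

76.8°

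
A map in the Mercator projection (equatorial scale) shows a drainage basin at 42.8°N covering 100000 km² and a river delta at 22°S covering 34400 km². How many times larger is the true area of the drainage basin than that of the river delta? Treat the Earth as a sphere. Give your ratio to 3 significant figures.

1.82

Mercator's areal exaggeration is sec²φ; hence true area = (apparent area) · cos²φ.
True area of drainage basin: 100000 × cos²(42.8°) = 100000 × 0.5384 = 53840 km².
True area of river delta: 34400 × cos²(22°) = 34400 × 0.8597 = 29570 km².
Ratio = 53840 / 29570 ≈ 1.82.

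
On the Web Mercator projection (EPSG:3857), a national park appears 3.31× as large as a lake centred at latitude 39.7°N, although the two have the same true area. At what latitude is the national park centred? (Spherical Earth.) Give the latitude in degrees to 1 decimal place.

On Mercator, (apparent₁)/(apparent₂) = sec²φ₁ / sec²φ₂ when true areas are equal.
cos²φ₂ / cos²φ₁ = 3.31  ⇒  cos φ₁ = cos 39.7° / √3.31 = 0.7694/1.819 = 0.4229.
φ₁ = arccos(0.4229) ≈ 65.0°.

65.0°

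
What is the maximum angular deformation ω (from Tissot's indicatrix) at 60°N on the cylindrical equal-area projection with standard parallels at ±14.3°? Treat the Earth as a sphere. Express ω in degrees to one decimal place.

70.8°

A cylindrical equal-area projection with standard parallel φ₀ has meridian scale h = cos φ / cos φ₀ and parallel scale k = cos φ₀ / cos φ (so areas are preserved, h·k = 1).
At 60°: h = 0.5160, k = 1.938; principal scales a = 1.938, b = 0.5160.
sin(ω/2) = (a − b)/(a + b) = 1.422/2.454 = 0.5795, so ω = 2 arcsin(0.5795) ≈ 70.8°.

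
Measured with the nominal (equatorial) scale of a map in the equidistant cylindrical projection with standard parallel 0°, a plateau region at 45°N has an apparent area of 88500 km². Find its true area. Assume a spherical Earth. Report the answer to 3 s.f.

In the plate carrée (x = Rλ, y = Rφ), meridians are true-scale (h = 1) and parallels are stretched by k = sec φ.
Areal scale = h·k = 1 × sec φ; at 45°, h = 1.000, k = 1.414, so h·k = 1.414.
True area = apparent / (areal scale) = 88500 / 1.414 ≈ 62600 km².

62600 km²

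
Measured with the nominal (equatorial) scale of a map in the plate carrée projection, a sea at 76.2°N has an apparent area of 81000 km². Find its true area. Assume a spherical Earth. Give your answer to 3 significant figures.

19300 km²

Plate carrée maps x = Rλ, y = Rφ. The meridian scale is h = 1 and the parallel scale is k = 1/cos φ = sec φ.
Areal scale = h·k = 1 × sec φ; at 76.2°, h = 1.000, k = 4.192, so h·k = 4.192.
True area = apparent / (areal scale) = 81000 / 4.192 ≈ 19300 km².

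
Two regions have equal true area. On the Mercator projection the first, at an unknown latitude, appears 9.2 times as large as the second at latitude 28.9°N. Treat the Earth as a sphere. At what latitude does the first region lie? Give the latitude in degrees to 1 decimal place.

For equal true areas on Mercator, apparent areas scale as sec²φ, so the ratio is cos²φ₂ / cos²φ₁.
cos²φ₂ / cos²φ₁ = 9.2  ⇒  cos φ₁ = cos 28.9° / √9.2 = 0.8755/3.033 = 0.2886.
φ₁ = arccos(0.2886) ≈ 73.2°.

73.2°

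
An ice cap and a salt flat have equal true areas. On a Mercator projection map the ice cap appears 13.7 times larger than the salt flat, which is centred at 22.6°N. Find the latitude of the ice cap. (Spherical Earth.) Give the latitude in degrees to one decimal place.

For equal true areas on Mercator, apparent areas scale as sec²φ, so the ratio is cos²φ₂ / cos²φ₁.
cos²φ₂ / cos²φ₁ = 13.7  ⇒  cos φ₁ = cos 22.6° / √13.7 = 0.9232/3.701 = 0.2494.
φ₁ = arccos(0.2494) ≈ 75.6°.

75.6°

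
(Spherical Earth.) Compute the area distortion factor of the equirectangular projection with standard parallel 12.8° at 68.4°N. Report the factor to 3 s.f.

In the equirectangular projection with standard parallel φ₀ = 12.8° (x = Rλ cos φ₀, y = Rφ), meridians are true-scale (h = 1) and the parallel scale is k = cos φ₀ / cos φ.
Areal scale = h·k = 1 × cos φ₀ / cos φ; at 68.4°, h = 1.000, k = 2.649, so h·k = 2.649.

2.65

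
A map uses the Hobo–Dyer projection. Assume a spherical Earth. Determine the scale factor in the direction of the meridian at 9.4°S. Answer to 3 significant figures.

The Hobo–Dyer projection is cylindrical equal-area with φ₀ = 37.5°. Cylindrical equal-area (φ₀ = 37.5°): h = cos φ / cos 37.5° along meridians, k = cos 37.5° / cos φ along parallels; h·k = 1.
h = cos 9.4° / cos 37.5° = 0.9866/0.7934 = 1.244.

1.24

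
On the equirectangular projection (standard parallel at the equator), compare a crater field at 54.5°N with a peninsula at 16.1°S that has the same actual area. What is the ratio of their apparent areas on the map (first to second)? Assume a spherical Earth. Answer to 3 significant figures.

Plate carrée maps x = Rλ, y = Rφ. The meridian scale is h = 1 and the parallel scale is k = 1/cos φ = sec φ.
Areal scale at 54.5°: h·k = 1.000 × 1.722 = 1.722.
Areal scale at 16.1°: h·k = 1.000 × 1.041 = 1.041.
Ratio = 1.722/1.041 ≈ 1.65.

1.65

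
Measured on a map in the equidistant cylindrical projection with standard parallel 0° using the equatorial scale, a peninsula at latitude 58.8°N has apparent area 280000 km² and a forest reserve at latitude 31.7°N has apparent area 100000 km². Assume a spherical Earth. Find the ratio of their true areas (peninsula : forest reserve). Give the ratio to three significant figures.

Plate carrée has h = 1 and k = sec φ, giving areal scale sec φ; true area = (apparent area) · cos φ.
True area of peninsula: 280000 × cos(58.8°) = 280000 × 0.5180 = 145000 km².
True area of forest reserve: 100000 × cos(31.7°) = 100000 × 0.8508 = 85080 km².
Ratio = 145000 / 85080 ≈ 1.70.

1.70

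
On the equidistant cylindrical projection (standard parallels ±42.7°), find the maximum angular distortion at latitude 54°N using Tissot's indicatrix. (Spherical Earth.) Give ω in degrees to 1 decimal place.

The equidistant cylindrical projection with φ₀ = 42.7° has h = 1 (meridians true) and k = cos φ₀ / cos φ along parallels.
At 54°: h = 1.000, k = 1.250; principal scales a = 1.250, b = 1.000.
sin(ω/2) = (a − b)/(a + b) = 0.2503/2.250 = 0.1112, so ω = 2 arcsin(0.1112) ≈ 12.8°.

12.8°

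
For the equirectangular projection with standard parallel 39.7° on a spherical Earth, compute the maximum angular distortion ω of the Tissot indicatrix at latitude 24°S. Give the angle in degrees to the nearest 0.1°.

The equidistant cylindrical projection with φ₀ = 39.7° has h = 1 (meridians true) and k = cos φ₀ / cos φ along parallels.
At 24°: h = 1.000, k = 0.8422; principal scales a = 1.000, b = 0.8422.
sin(ω/2) = (a − b)/(a + b) = 0.1578/1.842 = 0.08565, so ω = 2 arcsin(0.08565) ≈ 9.8°.

9.8°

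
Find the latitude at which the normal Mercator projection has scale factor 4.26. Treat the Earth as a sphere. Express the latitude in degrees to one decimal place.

Mercator scale is k = sec φ = 1/cos φ.
1/cos φ = 4.26  ⇒  cos φ = 0.2347  ⇒  φ = arccos(0.2347) ≈ 76.4°.

76.4°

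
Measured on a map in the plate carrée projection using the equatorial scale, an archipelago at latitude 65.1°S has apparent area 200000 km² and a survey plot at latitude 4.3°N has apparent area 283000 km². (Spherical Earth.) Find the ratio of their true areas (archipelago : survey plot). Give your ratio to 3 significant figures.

On the plate carrée, areal scale = h·k = 1 × sec φ, so true area = apparent × cos φ.
True area of archipelago: 200000 × cos(65.1°) = 200000 × 0.4210 = 84210 km².
True area of survey plot: 283000 × cos(4.3°) = 283000 × 0.9972 = 282200 km².
Ratio = 84210 / 282200 ≈ 0.298.

0.298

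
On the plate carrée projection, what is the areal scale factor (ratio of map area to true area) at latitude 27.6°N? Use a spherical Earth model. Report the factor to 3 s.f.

In the plate carrée (x = Rλ, y = Rφ), meridians are true-scale (h = 1) and parallels are stretched by k = sec φ.
Areal scale = h·k = 1 × sec φ; at 27.6°, h = 1.000, k = 1.128, so h·k = 1.128.

1.13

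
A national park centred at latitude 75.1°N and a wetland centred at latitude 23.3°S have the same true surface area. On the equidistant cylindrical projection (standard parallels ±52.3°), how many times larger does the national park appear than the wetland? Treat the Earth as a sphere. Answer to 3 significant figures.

3.57

With standard parallel φ₀ = 52.3°, the equirectangular projection gives x = Rλ cos φ₀, y = Rφ, so h = 1 and k = cos 52.3° / cos φ.
Areal scale at 75.1°: h·k = 1.000 × 2.378 = 2.378.
Areal scale at 23.3°: h·k = 1.000 × 0.6658 = 0.6658.
Ratio = 2.378/0.6658 ≈ 3.57.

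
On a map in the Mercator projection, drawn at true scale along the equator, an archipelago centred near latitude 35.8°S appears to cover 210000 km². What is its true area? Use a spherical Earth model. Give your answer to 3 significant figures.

138000 km²

The Mercator projection is conformal; its linear scale factor is the same in every direction and equals sec φ = 1/cos φ.
Areal scale = k² = sec²φ = 1/cos²(35.8°) = 1/0.8111² = 1.520.
True area = apparent / (areal scale) = 210000 / 1.520 ≈ 138000 km².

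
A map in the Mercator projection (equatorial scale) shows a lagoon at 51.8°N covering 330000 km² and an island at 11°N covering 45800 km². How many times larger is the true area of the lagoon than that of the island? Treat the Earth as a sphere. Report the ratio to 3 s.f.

Since Mercator area scale is 1/cos²φ, the true area equals the apparent area multiplied by cos²φ.
True area of lagoon: 330000 × cos²(51.8°) = 330000 × 0.3824 = 126200 km².
True area of island: 45800 × cos²(11°) = 45800 × 0.9636 = 44130 km².
Ratio = 126200 / 44130 ≈ 2.86.

2.86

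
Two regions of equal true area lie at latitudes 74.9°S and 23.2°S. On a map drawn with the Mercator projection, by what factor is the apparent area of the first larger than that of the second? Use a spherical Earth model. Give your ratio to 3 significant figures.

Mercator is conformal with k = sec φ, so areal scale = k² = sec²φ.
At 74.9°: sec²(74.9°) = 1/0.2605² = 14.74.
At 23.2°: sec²(23.2°) = 1/0.9191² = 1.184.
Ratio = 14.74/1.184 = cos²(23.2°)/cos²(74.9°) ≈ 12.4.

12.4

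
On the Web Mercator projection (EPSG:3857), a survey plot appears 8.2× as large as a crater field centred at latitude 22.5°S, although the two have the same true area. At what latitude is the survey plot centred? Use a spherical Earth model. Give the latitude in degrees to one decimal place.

71.2°

For equal true areas on Mercator, apparent areas scale as sec²φ, so the ratio is cos²φ₂ / cos²φ₁.
cos²φ₂ / cos²φ₁ = 8.2  ⇒  cos φ₁ = cos 22.5° / √8.2 = 0.9239/2.864 = 0.3226.
φ₁ = arccos(0.3226) ≈ 71.2°.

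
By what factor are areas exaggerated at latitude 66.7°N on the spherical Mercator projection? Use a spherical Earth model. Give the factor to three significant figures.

6.39

The Mercator projection is conformal; its linear scale factor is the same in every direction and equals sec φ = 1/cos φ.
Areal scale = k² = sec²φ = 1/cos²(66.7°) = 1/0.3955² = 6.392.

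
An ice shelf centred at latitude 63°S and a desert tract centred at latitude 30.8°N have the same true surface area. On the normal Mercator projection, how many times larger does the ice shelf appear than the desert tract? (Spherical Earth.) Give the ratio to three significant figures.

Mercator is conformal with k = sec φ, so areal scale = k² = sec²φ.
At 63°: sec²(63°) = 1/0.4540² = 4.852.
At 30.8°: sec²(30.8°) = 1/0.8590² = 1.355.
Ratio = 4.852/1.355 = cos²(30.8°)/cos²(63°) ≈ 3.58.

3.58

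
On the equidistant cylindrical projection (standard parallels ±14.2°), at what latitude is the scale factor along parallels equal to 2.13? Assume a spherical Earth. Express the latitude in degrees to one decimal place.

With standard parallel φ₀ = 14.2°, the equirectangular projection gives x = Rλ cos φ₀, y = Rφ, so h = 1 and k = cos 14.2° / cos φ.
k = cos φ₀ / cos φ = 2.13  ⇒  cos φ = cos 14.2° / 2.13 = 0.4551.
φ = arccos(0.4551) ≈ 62.9°.

62.9°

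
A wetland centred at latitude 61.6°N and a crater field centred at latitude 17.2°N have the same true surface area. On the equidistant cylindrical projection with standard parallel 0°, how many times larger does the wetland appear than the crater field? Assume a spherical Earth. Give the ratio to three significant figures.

2.01

Plate carrée maps x = Rλ, y = Rφ. The meridian scale is h = 1 and the parallel scale is k = 1/cos φ = sec φ.
Areal scale at 61.6°: h·k = 1.000 × 2.103 = 2.103.
Areal scale at 17.2°: h·k = 1.000 × 1.047 = 1.047.
Ratio = 2.103/1.047 ≈ 2.01.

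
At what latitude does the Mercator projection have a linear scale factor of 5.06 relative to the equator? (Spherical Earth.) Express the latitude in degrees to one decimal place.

78.6°

Mercator scale is k = sec φ = 1/cos φ.
1/cos φ = 5.06  ⇒  cos φ = 0.1976  ⇒  φ = arccos(0.1976) ≈ 78.6°.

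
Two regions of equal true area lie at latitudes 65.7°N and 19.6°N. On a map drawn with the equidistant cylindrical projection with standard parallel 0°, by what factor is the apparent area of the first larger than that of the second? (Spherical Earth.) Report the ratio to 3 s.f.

2.29

Plate carrée maps x = Rλ, y = Rφ. The meridian scale is h = 1 and the parallel scale is k = 1/cos φ = sec φ.
Areal scale at 65.7°: h·k = 1.000 × 2.430 = 2.430.
Areal scale at 19.6°: h·k = 1.000 × 1.062 = 1.062.
Ratio = 2.430/1.062 ≈ 2.29.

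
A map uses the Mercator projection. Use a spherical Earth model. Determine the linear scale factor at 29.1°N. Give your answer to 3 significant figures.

1.14

The Mercator projection is conformal; its linear scale factor is the same in every direction and equals sec φ = 1/cos φ.
k = 1/cos 29.1° = 1/0.8738 = 1.144.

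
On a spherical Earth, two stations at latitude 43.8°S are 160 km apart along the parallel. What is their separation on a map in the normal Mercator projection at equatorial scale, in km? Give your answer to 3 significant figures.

Mercator is conformal, so the point scale is isotropic: h = k = sec φ = 1/cos φ.
Along the parallel, k = sec 43.8° = 1/0.7218 = 1.386.
Map distance = 160 × 1.386 ≈ 222 km.

222 km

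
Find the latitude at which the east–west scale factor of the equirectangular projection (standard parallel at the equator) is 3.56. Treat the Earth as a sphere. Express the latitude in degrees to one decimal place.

Plate carrée: h = 1, k = sec φ along parallels.
sec φ = 3.56  ⇒  cos φ = 0.2809  ⇒  φ ≈ 73.7°.

73.7°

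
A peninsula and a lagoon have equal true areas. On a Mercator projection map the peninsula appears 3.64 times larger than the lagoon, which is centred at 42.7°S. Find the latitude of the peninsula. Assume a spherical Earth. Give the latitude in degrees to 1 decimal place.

67.3°

On Mercator, (apparent₁)/(apparent₂) = sec²φ₁ / sec²φ₂ when true areas are equal.
cos²φ₂ / cos²φ₁ = 3.64  ⇒  cos φ₁ = cos 42.7° / √3.64 = 0.7349/1.908 = 0.3852.
φ₁ = arccos(0.3852) ≈ 67.3°.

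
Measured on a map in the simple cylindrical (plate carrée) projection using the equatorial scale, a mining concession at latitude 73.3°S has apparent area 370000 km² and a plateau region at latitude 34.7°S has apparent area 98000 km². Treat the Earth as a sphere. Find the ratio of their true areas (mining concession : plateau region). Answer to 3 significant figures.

On the plate carrée, areal scale = h·k = 1 × sec φ, so true area = apparent × cos φ.
True area of mining concession: 370000 × cos(73.3°) = 370000 × 0.2874 = 106300 km².
True area of plateau region: 98000 × cos(34.7°) = 98000 × 0.8221 = 80570 km².
Ratio = 106300 / 80570 ≈ 1.32.

1.32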